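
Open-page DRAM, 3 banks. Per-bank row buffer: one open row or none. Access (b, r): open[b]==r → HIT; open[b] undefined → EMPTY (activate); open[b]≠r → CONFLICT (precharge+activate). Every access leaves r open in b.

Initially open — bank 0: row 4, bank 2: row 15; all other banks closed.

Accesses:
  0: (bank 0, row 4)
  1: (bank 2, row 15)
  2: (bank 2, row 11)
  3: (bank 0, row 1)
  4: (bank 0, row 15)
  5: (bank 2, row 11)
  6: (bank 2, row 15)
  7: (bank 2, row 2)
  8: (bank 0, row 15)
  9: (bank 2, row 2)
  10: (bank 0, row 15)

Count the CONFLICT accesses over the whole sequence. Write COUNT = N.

  [0] b0 r4: had r4 ⇒ H
  [1] b2 r15: had r15 ⇒ H
  [2] b2 r11: had r15 ⇒ C
  [3] b0 r1: had r4 ⇒ C
  [4] b0 r15: had r1 ⇒ C
  [5] b2 r11: had r11 ⇒ H
  [6] b2 r15: had r11 ⇒ C
  [7] b2 r2: had r15 ⇒ C
  [8] b0 r15: had r15 ⇒ H
  [9] b2 r2: had r2 ⇒ H
  [10] b0 r15: had r15 ⇒ H

COUNT = 5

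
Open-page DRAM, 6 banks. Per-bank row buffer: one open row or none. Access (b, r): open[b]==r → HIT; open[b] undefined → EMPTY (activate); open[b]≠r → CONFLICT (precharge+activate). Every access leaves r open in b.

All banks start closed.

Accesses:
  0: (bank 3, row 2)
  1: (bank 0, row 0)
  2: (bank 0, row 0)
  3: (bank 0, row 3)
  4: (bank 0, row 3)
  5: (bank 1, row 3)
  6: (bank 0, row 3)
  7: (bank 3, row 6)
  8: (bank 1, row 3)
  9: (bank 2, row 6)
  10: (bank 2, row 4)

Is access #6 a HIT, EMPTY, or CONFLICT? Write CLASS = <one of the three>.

#0 (3,2) E
#1 (0,0) E
#2 (0,0) H  (was 0)
#3 (0,3) C  (was 0)
#4 (0,3) H  (was 3)
#5 (1,3) E
#6 (0,3) H  (was 3)
#7 (3,6) C  (was 2)
#8 (1,3) H  (was 3)
#9 (2,6) E
#10 (2,4) C  (was 6)

CLASS = HIT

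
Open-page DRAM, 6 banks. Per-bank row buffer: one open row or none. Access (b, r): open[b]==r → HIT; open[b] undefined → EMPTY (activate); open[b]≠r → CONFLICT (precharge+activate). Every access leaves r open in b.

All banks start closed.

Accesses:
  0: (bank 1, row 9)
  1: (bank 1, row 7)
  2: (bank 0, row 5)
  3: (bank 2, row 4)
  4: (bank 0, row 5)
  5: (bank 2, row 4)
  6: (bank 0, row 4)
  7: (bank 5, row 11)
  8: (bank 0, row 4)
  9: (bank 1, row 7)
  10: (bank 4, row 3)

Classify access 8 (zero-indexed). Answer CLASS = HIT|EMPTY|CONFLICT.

CLASS = HIT

  [0] b1 r9: no row ⇒ E
  [1] b1 r7: had r9 ⇒ C
  [2] b0 r5: no row ⇒ E
  [3] b2 r4: no row ⇒ E
  [4] b0 r5: had r5 ⇒ H
  [5] b2 r4: had r4 ⇒ H
  [6] b0 r4: had r5 ⇒ C
  [7] b5 r11: no row ⇒ E
  [8] b0 r4: had r4 ⇒ H
  [9] b1 r7: had r7 ⇒ H
  [10] b4 r3: no row ⇒ E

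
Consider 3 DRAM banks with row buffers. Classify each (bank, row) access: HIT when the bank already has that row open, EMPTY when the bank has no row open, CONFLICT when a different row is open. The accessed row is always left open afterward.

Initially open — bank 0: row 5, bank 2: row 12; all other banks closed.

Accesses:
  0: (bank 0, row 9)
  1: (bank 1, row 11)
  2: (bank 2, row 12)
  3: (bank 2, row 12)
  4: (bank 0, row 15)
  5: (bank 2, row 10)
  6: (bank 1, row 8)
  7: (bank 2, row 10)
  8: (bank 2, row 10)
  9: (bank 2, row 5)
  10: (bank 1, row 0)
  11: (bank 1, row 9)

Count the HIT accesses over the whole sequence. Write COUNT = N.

COUNT = 4

step 0: bank0 5->9 [CONFLICT]
step 1: bank1 None->11 [EMPTY]
step 2: bank2 12->12 [HIT]
step 3: bank2 12->12 [HIT]
step 4: bank0 9->15 [CONFLICT]
step 5: bank2 12->10 [CONFLICT]
step 6: bank1 11->8 [CONFLICT]
step 7: bank2 10->10 [HIT]
step 8: bank2 10->10 [HIT]
step 9: bank2 10->5 [CONFLICT]
step 10: bank1 8->0 [CONFLICT]
step 11: bank1 0->9 [CONFLICT]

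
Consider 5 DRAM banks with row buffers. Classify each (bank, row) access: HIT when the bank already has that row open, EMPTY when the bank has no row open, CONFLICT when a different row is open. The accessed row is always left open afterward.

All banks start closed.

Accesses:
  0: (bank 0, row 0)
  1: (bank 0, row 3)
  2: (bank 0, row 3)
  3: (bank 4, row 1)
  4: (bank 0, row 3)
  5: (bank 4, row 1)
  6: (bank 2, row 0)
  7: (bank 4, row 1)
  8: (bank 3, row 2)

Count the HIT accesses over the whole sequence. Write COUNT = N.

0: bank 0 row 0 — prev None → EMPTY
1: bank 0 row 3 — prev 0 → CONFLICT
2: bank 0 row 3 — prev 3 → HIT
3: bank 4 row 1 — prev None → EMPTY
4: bank 0 row 3 — prev 3 → HIT
5: bank 4 row 1 — prev 1 → HIT
6: bank 2 row 0 — prev None → EMPTY
7: bank 4 row 1 — prev 1 → HIT
8: bank 3 row 2 — prev None → EMPTY

COUNT = 4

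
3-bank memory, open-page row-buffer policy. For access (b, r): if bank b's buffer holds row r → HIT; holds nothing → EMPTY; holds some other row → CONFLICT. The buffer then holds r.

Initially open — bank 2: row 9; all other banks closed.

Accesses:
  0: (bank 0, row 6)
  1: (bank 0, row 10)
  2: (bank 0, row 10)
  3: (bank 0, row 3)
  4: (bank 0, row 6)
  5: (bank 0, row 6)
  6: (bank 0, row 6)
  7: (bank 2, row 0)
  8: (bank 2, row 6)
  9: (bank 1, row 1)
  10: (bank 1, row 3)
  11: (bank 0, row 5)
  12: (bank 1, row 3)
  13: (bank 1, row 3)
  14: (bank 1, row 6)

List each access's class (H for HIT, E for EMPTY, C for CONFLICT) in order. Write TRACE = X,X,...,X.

  [0] b0 r6: no row ⇒ E
  [1] b0 r10: had r6 ⇒ C
  [2] b0 r10: had r10 ⇒ H
  [3] b0 r3: had r10 ⇒ C
  [4] b0 r6: had r3 ⇒ C
  [5] b0 r6: had r6 ⇒ H
  [6] b0 r6: had r6 ⇒ H
  [7] b2 r0: had r9 ⇒ C
  [8] b2 r6: had r0 ⇒ C
  [9] b1 r1: no row ⇒ E
  [10] b1 r3: had r1 ⇒ C
  [11] b0 r5: had r6 ⇒ C
  [12] b1 r3: had r3 ⇒ H
  [13] b1 r3: had r3 ⇒ H
  [14] b1 r6: had r3 ⇒ C

TRACE = E,C,H,C,C,H,H,C,C,E,C,C,H,H,C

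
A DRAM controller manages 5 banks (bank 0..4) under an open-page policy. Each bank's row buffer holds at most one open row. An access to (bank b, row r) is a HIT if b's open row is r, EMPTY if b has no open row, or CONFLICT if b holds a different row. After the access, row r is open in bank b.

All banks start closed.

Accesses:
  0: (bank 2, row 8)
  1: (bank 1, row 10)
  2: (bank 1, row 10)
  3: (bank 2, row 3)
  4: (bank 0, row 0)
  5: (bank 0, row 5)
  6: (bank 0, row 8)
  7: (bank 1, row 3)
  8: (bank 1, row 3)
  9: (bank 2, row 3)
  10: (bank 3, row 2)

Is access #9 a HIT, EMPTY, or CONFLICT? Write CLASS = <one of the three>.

CLASS = HIT

  [0] b2 r8: no row ⇒ E
  [1] b1 r10: no row ⇒ E
  [2] b1 r10: had r10 ⇒ H
  [3] b2 r3: had r8 ⇒ C
  [4] b0 r0: no row ⇒ E
  [5] b0 r5: had r0 ⇒ C
  [6] b0 r8: had r5 ⇒ C
  [7] b1 r3: had r10 ⇒ C
  [8] b1 r3: had r3 ⇒ H
  [9] b2 r3: had r3 ⇒ H
  [10] b3 r2: no row ⇒ E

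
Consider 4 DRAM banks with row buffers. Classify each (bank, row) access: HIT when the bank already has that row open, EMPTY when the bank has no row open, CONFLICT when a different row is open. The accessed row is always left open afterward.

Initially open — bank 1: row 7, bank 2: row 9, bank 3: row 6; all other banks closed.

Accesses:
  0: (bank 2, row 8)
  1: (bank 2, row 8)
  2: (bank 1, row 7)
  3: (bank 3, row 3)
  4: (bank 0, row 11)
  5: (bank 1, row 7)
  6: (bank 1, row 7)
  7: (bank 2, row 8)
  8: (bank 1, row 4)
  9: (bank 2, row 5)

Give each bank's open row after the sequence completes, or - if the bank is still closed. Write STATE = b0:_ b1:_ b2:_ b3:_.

0: bank 2 row 8 — prev 9 → CONFLICT
1: bank 2 row 8 — prev 8 → HIT
2: bank 1 row 7 — prev 7 → HIT
3: bank 3 row 3 — prev 6 → CONFLICT
4: bank 0 row 11 — prev None → EMPTY
5: bank 1 row 7 — prev 7 → HIT
6: bank 1 row 7 — prev 7 → HIT
7: bank 2 row 8 — prev 8 → HIT
8: bank 1 row 4 — prev 7 → CONFLICT
9: bank 2 row 5 — prev 8 → CONFLICT

STATE = b0:11 b1:4 b2:5 b3:3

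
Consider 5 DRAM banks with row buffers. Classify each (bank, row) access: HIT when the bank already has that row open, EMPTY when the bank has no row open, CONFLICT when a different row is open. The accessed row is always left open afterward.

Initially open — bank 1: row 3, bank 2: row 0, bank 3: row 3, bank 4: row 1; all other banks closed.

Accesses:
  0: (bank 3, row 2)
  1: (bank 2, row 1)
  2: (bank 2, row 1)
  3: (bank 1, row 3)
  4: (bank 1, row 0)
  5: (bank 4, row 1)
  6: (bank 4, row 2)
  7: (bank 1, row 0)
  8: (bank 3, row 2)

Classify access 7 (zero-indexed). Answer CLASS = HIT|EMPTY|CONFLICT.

0: bank 3 row 2 — prev 3 → CONFLICT
1: bank 2 row 1 — prev 0 → CONFLICT
2: bank 2 row 1 — prev 1 → HIT
3: bank 1 row 3 — prev 3 → HIT
4: bank 1 row 0 — prev 3 → CONFLICT
5: bank 4 row 1 — prev 1 → HIT
6: bank 4 row 2 — prev 1 → CONFLICT
7: bank 1 row 0 — prev 0 → HIT
8: bank 3 row 2 — prev 2 → HIT

CLASS = HIT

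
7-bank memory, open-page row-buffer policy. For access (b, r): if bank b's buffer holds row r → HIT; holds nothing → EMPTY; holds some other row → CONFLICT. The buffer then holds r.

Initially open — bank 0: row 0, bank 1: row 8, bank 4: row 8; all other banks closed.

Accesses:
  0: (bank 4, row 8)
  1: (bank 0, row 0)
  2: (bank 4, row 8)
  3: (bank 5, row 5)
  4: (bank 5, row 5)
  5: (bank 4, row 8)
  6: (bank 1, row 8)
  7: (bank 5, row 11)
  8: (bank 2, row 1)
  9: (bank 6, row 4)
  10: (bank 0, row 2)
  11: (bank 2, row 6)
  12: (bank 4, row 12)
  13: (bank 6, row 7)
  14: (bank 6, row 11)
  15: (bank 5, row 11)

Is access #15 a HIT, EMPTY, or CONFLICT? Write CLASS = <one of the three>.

CLASS = HIT

  [0] b4 r8: had r8 ⇒ H
  [1] b0 r0: had r0 ⇒ H
  [2] b4 r8: had r8 ⇒ H
  [3] b5 r5: no row ⇒ E
  [4] b5 r5: had r5 ⇒ H
  [5] b4 r8: had r8 ⇒ H
  [6] b1 r8: had r8 ⇒ H
  [7] b5 r11: had r5 ⇒ C
  [8] b2 r1: no row ⇒ E
  [9] b6 r4: no row ⇒ E
  [10] b0 r2: had r0 ⇒ C
  [11] b2 r6: had r1 ⇒ C
  [12] b4 r12: had r8 ⇒ C
  [13] b6 r7: had r4 ⇒ C
  [14] b6 r11: had r7 ⇒ C
  [15] b5 r11: had r11 ⇒ H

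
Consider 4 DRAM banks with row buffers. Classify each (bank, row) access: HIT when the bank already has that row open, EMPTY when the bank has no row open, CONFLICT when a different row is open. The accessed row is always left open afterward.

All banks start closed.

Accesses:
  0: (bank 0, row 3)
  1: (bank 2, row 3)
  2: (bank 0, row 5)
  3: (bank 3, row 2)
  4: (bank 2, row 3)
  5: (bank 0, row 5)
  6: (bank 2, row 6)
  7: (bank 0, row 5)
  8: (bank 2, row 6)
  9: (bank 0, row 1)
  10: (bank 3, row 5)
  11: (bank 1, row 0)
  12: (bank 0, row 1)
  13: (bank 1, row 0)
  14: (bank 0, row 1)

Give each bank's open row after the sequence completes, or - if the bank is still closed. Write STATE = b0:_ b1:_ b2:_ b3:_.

STATE = b0:1 b1:0 b2:6 b3:5

  [0] b0 r3: no row ⇒ E
  [1] b2 r3: no row ⇒ E
  [2] b0 r5: had r3 ⇒ C
  [3] b3 r2: no row ⇒ E
  [4] b2 r3: had r3 ⇒ H
  [5] b0 r5: had r5 ⇒ H
  [6] b2 r6: had r3 ⇒ C
  [7] b0 r5: had r5 ⇒ H
  [8] b2 r6: had r6 ⇒ H
  [9] b0 r1: had r5 ⇒ C
  [10] b3 r5: had r2 ⇒ C
  [11] b1 r0: no row ⇒ E
  [12] b0 r1: had r1 ⇒ H
  [13] b1 r0: had r0 ⇒ H
  [14] b0 r1: had r1 ⇒ H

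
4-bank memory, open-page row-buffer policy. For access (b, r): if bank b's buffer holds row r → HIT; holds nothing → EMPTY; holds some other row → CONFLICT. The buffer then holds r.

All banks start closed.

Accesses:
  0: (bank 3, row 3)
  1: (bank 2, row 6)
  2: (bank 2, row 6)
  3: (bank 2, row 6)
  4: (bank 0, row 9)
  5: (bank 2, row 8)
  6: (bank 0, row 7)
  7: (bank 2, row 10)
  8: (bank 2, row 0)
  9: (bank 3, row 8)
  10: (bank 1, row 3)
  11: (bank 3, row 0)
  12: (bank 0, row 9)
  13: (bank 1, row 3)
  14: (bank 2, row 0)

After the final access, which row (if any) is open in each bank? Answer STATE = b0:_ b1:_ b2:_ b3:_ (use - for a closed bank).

  [0] b3 r3: no row ⇒ E
  [1] b2 r6: no row ⇒ E
  [2] b2 r6: had r6 ⇒ H
  [3] b2 r6: had r6 ⇒ H
  [4] b0 r9: no row ⇒ E
  [5] b2 r8: had r6 ⇒ C
  [6] b0 r7: had r9 ⇒ C
  [7] b2 r10: had r8 ⇒ C
  [8] b2 r0: had r10 ⇒ C
  [9] b3 r8: had r3 ⇒ C
  [10] b1 r3: no row ⇒ E
  [11] b3 r0: had r8 ⇒ C
  [12] b0 r9: had r7 ⇒ C
  [13] b1 r3: had r3 ⇒ H
  [14] b2 r0: had r0 ⇒ H

STATE = b0:9 b1:3 b2:0 b3:0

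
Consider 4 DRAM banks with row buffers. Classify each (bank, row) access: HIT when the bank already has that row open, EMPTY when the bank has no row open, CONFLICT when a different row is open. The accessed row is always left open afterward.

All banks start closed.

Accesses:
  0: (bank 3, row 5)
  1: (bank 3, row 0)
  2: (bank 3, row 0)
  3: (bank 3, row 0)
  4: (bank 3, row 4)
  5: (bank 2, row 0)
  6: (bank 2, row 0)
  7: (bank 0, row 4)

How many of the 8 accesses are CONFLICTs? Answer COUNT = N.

COUNT = 2

#0 (3,5) E
#1 (3,0) C  (was 5)
#2 (3,0) H  (was 0)
#3 (3,0) H  (was 0)
#4 (3,4) C  (was 0)
#5 (2,0) E
#6 (2,0) H  (was 0)
#7 (0,4) E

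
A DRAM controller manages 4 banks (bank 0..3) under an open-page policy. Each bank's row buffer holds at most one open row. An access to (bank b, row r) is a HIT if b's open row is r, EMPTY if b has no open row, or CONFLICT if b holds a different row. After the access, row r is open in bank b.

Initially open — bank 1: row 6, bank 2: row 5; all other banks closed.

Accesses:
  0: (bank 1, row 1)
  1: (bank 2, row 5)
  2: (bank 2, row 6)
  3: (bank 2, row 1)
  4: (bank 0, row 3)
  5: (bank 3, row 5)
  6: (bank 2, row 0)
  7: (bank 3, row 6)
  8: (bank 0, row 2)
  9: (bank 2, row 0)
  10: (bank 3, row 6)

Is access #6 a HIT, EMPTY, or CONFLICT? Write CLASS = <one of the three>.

CLASS = CONFLICT

step 0: bank1 6->1 [CONFLICT]
step 1: bank2 5->5 [HIT]
step 2: bank2 5->6 [CONFLICT]
step 3: bank2 6->1 [CONFLICT]
step 4: bank0 None->3 [EMPTY]
step 5: bank3 None->5 [EMPTY]
step 6: bank2 1->0 [CONFLICT]
step 7: bank3 5->6 [CONFLICT]
step 8: bank0 3->2 [CONFLICT]
step 9: bank2 0->0 [HIT]
step 10: bank3 6->6 [HIT]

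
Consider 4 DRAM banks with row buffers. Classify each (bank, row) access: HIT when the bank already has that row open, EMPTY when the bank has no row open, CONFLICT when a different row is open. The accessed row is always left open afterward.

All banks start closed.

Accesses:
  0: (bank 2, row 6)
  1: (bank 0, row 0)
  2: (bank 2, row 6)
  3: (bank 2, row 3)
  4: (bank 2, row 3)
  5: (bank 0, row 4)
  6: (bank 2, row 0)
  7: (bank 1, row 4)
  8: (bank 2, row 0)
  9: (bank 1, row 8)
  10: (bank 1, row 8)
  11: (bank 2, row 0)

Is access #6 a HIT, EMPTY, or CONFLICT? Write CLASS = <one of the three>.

CLASS = CONFLICT

  [0] b2 r6: no row ⇒ E
  [1] b0 r0: no row ⇒ E
  [2] b2 r6: had r6 ⇒ H
  [3] b2 r3: had r6 ⇒ C
  [4] b2 r3: had r3 ⇒ H
  [5] b0 r4: had r0 ⇒ C
  [6] b2 r0: had r3 ⇒ C
  [7] b1 r4: no row ⇒ E
  [8] b2 r0: had r0 ⇒ H
  [9] b1 r8: had r4 ⇒ C
  [10] b1 r8: had r8 ⇒ H
  [11] b2 r0: had r0 ⇒ H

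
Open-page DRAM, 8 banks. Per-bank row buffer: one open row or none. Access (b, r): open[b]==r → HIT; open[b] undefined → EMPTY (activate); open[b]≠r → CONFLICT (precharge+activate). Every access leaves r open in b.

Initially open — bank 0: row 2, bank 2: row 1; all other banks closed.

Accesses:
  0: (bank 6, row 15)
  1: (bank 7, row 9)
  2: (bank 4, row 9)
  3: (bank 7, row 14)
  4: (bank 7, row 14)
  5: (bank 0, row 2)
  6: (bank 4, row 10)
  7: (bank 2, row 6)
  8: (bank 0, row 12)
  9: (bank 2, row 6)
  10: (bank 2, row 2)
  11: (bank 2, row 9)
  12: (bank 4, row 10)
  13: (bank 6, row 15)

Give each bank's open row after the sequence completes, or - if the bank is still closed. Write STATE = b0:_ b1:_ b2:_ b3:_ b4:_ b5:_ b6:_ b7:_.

step 0: bank6 None->15 [EMPTY]
step 1: bank7 None->9 [EMPTY]
step 2: bank4 None->9 [EMPTY]
step 3: bank7 9->14 [CONFLICT]
step 4: bank7 14->14 [HIT]
step 5: bank0 2->2 [HIT]
step 6: bank4 9->10 [CONFLICT]
step 7: bank2 1->6 [CONFLICT]
step 8: bank0 2->12 [CONFLICT]
step 9: bank2 6->6 [HIT]
step 10: bank2 6->2 [CONFLICT]
step 11: bank2 2->9 [CONFLICT]
step 12: bank4 10->10 [HIT]
step 13: bank6 15->15 [HIT]

STATE = b0:12 b1:- b2:9 b3:- b4:10 b5:- b6:15 b7:14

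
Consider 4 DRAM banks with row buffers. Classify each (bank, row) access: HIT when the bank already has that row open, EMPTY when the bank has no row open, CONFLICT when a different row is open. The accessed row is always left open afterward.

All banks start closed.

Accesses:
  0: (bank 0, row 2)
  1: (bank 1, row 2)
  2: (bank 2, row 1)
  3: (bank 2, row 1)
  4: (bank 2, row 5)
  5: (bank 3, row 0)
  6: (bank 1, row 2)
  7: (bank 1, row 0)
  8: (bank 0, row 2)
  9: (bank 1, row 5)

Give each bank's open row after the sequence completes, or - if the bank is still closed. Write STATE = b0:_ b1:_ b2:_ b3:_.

  [0] b0 r2: no row ⇒ E
  [1] b1 r2: no row ⇒ E
  [2] b2 r1: no row ⇒ E
  [3] b2 r1: had r1 ⇒ H
  [4] b2 r5: had r1 ⇒ C
  [5] b3 r0: no row ⇒ E
  [6] b1 r2: had r2 ⇒ H
  [7] b1 r0: had r2 ⇒ C
  [8] b0 r2: had r2 ⇒ H
  [9] b1 r5: had r0 ⇒ C

STATE = b0:2 b1:5 b2:5 b3:0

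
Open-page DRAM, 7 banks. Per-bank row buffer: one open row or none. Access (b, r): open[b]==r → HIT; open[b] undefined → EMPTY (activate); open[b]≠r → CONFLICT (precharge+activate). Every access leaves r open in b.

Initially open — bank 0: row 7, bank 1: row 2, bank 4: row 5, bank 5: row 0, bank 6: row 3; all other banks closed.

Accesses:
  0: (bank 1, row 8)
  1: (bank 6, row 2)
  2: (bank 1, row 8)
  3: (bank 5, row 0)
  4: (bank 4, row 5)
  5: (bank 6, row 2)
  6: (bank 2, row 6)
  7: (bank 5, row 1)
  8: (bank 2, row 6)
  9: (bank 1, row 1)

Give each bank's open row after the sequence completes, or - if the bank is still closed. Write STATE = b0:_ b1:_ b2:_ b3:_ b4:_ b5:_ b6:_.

STATE = b0:7 b1:1 b2:6 b3:- b4:5 b5:1 b6:2

  [0] b1 r8: had r2 ⇒ C
  [1] b6 r2: had r3 ⇒ C
  [2] b1 r8: had r8 ⇒ H
  [3] b5 r0: had r0 ⇒ H
  [4] b4 r5: had r5 ⇒ H
  [5] b6 r2: had r2 ⇒ H
  [6] b2 r6: no row ⇒ E
  [7] b5 r1: had r0 ⇒ C
  [8] b2 r6: had r6 ⇒ H
  [9] b1 r1: had r8 ⇒ C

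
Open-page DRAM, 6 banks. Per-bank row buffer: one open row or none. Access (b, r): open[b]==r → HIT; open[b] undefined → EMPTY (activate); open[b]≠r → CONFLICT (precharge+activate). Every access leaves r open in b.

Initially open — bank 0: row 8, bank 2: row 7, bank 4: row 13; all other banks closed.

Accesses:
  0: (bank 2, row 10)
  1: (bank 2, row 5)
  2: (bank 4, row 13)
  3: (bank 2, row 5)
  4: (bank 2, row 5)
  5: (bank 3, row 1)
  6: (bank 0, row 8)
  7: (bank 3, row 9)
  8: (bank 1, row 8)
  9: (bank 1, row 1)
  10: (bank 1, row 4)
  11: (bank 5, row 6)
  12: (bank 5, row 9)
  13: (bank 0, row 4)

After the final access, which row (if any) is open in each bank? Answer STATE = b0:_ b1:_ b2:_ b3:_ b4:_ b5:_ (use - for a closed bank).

STATE = b0:4 b1:4 b2:5 b3:9 b4:13 b5:9

  [0] b2 r10: had r7 ⇒ C
  [1] b2 r5: had r10 ⇒ C
  [2] b4 r13: had r13 ⇒ H
  [3] b2 r5: had r5 ⇒ H
  [4] b2 r5: had r5 ⇒ H
  [5] b3 r1: no row ⇒ E
  [6] b0 r8: had r8 ⇒ H
  [7] b3 r9: had r1 ⇒ C
  [8] b1 r8: no row ⇒ E
  [9] b1 r1: had r8 ⇒ C
  [10] b1 r4: had r1 ⇒ C
  [11] b5 r6: no row ⇒ E
  [12] b5 r9: had r6 ⇒ C
  [13] b0 r4: had r8 ⇒ C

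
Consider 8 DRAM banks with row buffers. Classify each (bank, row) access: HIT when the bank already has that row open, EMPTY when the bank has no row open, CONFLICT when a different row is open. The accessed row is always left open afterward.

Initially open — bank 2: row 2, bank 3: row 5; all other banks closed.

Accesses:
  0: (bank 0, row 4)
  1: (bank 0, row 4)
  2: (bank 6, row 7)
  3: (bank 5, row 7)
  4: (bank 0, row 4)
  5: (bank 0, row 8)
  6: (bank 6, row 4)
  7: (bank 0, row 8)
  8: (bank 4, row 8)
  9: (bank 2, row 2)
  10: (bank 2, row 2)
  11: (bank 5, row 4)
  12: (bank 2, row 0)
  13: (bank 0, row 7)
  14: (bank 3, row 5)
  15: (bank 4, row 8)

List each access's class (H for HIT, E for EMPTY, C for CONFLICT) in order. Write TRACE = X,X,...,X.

TRACE = E,H,E,E,H,C,C,H,E,H,H,C,C,C,H,H

  [0] b0 r4: no row ⇒ E
  [1] b0 r4: had r4 ⇒ H
  [2] b6 r7: no row ⇒ E
  [3] b5 r7: no row ⇒ E
  [4] b0 r4: had r4 ⇒ H
  [5] b0 r8: had r4 ⇒ C
  [6] b6 r4: had r7 ⇒ C
  [7] b0 r8: had r8 ⇒ H
  [8] b4 r8: no row ⇒ E
  [9] b2 r2: had r2 ⇒ H
  [10] b2 r2: had r2 ⇒ H
  [11] b5 r4: had r7 ⇒ C
  [12] b2 r0: had r2 ⇒ C
  [13] b0 r7: had r8 ⇒ C
  [14] b3 r5: had r5 ⇒ H
  [15] b4 r8: had r8 ⇒ H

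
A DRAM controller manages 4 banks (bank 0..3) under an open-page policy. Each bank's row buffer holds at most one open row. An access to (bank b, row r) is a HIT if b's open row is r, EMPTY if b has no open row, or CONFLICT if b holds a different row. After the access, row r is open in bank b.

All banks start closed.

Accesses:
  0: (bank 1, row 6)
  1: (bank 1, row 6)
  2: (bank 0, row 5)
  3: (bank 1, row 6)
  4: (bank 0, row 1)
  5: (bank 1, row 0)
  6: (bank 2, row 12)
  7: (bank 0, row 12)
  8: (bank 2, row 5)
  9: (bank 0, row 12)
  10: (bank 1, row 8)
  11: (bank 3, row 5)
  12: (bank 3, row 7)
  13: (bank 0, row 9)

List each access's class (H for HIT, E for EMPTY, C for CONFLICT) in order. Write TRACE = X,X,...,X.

TRACE = E,H,E,H,C,C,E,C,C,H,C,E,C,C

step 0: bank1 None->6 [EMPTY]
step 1: bank1 6->6 [HIT]
step 2: bank0 None->5 [EMPTY]
step 3: bank1 6->6 [HIT]
step 4: bank0 5->1 [CONFLICT]
step 5: bank1 6->0 [CONFLICT]
step 6: bank2 None->12 [EMPTY]
step 7: bank0 1->12 [CONFLICT]
step 8: bank2 12->5 [CONFLICT]
step 9: bank0 12->12 [HIT]
step 10: bank1 0->8 [CONFLICT]
step 11: bank3 None->5 [EMPTY]
step 12: bank3 5->7 [CONFLICT]
step 13: bank0 12->9 [CONFLICT]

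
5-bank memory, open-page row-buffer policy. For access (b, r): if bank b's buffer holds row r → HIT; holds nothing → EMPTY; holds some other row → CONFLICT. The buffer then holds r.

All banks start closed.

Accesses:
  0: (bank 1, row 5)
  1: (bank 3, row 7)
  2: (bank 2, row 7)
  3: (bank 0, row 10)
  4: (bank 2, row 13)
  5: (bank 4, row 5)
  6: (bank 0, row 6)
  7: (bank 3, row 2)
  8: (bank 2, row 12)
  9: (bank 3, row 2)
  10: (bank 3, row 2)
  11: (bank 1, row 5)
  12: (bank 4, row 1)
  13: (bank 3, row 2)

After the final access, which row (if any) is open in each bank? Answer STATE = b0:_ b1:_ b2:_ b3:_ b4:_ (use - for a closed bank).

STATE = b0:6 b1:5 b2:12 b3:2 b4:1

#0 (1,5) E
#1 (3,7) E
#2 (2,7) E
#3 (0,10) E
#4 (2,13) C  (was 7)
#5 (4,5) E
#6 (0,6) C  (was 10)
#7 (3,2) C  (was 7)
#8 (2,12) C  (was 13)
#9 (3,2) H  (was 2)
#10 (3,2) H  (was 2)
#11 (1,5) H  (was 5)
#12 (4,1) C  (was 5)
#13 (3,2) H  (was 2)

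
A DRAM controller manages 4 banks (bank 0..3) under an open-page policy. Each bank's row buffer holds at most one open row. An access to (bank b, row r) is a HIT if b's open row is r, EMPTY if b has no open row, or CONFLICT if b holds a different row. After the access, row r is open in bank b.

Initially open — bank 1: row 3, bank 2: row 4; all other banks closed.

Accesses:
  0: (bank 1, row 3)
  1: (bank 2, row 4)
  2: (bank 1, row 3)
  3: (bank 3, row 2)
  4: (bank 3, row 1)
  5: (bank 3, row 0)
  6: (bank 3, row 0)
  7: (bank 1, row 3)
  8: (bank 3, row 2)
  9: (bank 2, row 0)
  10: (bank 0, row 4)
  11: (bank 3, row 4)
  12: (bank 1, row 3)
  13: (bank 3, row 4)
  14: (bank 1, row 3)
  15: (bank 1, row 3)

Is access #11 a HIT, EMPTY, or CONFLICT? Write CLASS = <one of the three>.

step 0: bank1 3->3 [HIT]
step 1: bank2 4->4 [HIT]
step 2: bank1 3->3 [HIT]
step 3: bank3 None->2 [EMPTY]
step 4: bank3 2->1 [CONFLICT]
step 5: bank3 1->0 [CONFLICT]
step 6: bank3 0->0 [HIT]
step 7: bank1 3->3 [HIT]
step 8: bank3 0->2 [CONFLICT]
step 9: bank2 4->0 [CONFLICT]
step 10: bank0 None->4 [EMPTY]
step 11: bank3 2->4 [CONFLICT]
step 12: bank1 3->3 [HIT]
step 13: bank3 4->4 [HIT]
step 14: bank1 3->3 [HIT]
step 15: bank1 3->3 [HIT]

CLASS = CONFLICT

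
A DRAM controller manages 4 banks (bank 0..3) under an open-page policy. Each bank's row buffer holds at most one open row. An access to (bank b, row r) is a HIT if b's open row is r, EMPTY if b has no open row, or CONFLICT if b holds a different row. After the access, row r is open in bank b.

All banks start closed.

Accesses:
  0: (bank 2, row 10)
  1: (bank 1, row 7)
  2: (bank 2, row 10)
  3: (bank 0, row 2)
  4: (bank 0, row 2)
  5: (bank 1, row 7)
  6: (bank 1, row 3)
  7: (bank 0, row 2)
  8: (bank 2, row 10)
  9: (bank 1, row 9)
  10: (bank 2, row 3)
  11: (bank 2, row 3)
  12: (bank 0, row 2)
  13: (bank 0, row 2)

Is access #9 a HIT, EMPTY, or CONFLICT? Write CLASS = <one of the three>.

0: bank 2 row 10 — prev None → EMPTY
1: bank 1 row 7 — prev None → EMPTY
2: bank 2 row 10 — prev 10 → HIT
3: bank 0 row 2 — prev None → EMPTY
4: bank 0 row 2 — prev 2 → HIT
5: bank 1 row 7 — prev 7 → HIT
6: bank 1 row 3 — prev 7 → CONFLICT
7: bank 0 row 2 — prev 2 → HIT
8: bank 2 row 10 — prev 10 → HIT
9: bank 1 row 9 — prev 3 → CONFLICT
10: bank 2 row 3 — prev 10 → CONFLICT
11: bank 2 row 3 — prev 3 → HIT
12: bank 0 row 2 — prev 2 → HIT
13: bank 0 row 2 — prev 2 → HIT

CLASS = CONFLICT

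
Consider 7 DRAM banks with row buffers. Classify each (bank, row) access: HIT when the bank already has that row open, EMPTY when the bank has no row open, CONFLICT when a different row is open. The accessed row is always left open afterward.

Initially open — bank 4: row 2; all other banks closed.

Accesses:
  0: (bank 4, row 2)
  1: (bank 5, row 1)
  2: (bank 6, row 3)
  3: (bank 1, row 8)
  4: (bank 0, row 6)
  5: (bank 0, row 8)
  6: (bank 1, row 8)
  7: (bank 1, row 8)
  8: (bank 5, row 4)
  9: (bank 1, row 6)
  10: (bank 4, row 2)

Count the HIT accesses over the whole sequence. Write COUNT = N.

0: bank 4 row 2 — prev 2 → HIT
1: bank 5 row 1 — prev None → EMPTY
2: bank 6 row 3 — prev None → EMPTY
3: bank 1 row 8 — prev None → EMPTY
4: bank 0 row 6 — prev None → EMPTY
5: bank 0 row 8 — prev 6 → CONFLICT
6: bank 1 row 8 — prev 8 → HIT
7: bank 1 row 8 — prev 8 → HIT
8: bank 5 row 4 — prev 1 → CONFLICT
9: bank 1 row 6 — prev 8 → CONFLICT
10: bank 4 row 2 — prev 2 → HIT

COUNT = 4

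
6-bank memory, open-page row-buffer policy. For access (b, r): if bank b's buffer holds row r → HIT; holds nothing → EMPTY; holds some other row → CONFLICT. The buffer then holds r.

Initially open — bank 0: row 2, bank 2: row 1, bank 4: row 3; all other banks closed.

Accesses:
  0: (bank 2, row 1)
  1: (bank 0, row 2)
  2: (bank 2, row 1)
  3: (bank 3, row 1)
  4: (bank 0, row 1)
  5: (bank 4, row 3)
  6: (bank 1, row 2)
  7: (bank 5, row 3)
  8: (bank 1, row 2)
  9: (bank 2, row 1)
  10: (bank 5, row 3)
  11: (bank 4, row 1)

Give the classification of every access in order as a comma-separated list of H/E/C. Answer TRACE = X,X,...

TRACE = H,H,H,E,C,H,E,E,H,H,H,C

#0 (2,1) H  (was 1)
#1 (0,2) H  (was 2)
#2 (2,1) H  (was 1)
#3 (3,1) E
#4 (0,1) C  (was 2)
#5 (4,3) H  (was 3)
#6 (1,2) E
#7 (5,3) E
#8 (1,2) H  (was 2)
#9 (2,1) H  (was 1)
#10 (5,3) H  (was 3)
#11 (4,1) C  (was 3)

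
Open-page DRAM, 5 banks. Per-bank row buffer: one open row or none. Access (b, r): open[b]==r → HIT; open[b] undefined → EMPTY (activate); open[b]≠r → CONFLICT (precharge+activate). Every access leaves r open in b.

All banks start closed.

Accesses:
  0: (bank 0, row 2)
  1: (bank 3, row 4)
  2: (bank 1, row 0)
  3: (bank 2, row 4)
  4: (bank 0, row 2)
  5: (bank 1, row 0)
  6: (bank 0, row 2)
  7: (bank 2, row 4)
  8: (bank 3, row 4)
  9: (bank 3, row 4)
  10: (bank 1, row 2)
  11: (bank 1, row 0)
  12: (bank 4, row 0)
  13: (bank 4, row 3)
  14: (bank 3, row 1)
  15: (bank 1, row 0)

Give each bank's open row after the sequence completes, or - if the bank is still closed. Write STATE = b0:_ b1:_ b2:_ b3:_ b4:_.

0: bank 0 row 2 — prev None → EMPTY
1: bank 3 row 4 — prev None → EMPTY
2: bank 1 row 0 — prev None → EMPTY
3: bank 2 row 4 — prev None → EMPTY
4: bank 0 row 2 — prev 2 → HIT
5: bank 1 row 0 — prev 0 → HIT
6: bank 0 row 2 — prev 2 → HIT
7: bank 2 row 4 — prev 4 → HIT
8: bank 3 row 4 — prev 4 → HIT
9: bank 3 row 4 — prev 4 → HIT
10: bank 1 row 2 — prev 0 → CONFLICT
11: bank 1 row 0 — prev 2 → CONFLICT
12: bank 4 row 0 — prev None → EMPTY
13: bank 4 row 3 — prev 0 → CONFLICT
14: bank 3 row 1 — prev 4 → CONFLICT
15: bank 1 row 0 — prev 0 → HIT

STATE = b0:2 b1:0 b2:4 b3:1 b4:3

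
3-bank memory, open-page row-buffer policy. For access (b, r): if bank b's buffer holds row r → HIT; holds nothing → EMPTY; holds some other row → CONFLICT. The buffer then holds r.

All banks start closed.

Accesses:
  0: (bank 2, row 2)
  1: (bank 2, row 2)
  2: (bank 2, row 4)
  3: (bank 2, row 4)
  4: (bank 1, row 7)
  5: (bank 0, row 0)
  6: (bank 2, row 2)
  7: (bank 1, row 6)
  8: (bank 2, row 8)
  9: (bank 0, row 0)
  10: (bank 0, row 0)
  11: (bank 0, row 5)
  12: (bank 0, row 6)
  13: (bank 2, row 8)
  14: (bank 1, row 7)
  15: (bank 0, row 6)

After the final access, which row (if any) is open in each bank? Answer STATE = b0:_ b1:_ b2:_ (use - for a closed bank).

STATE = b0:6 b1:7 b2:8

  [0] b2 r2: no row ⇒ E
  [1] b2 r2: had r2 ⇒ H
  [2] b2 r4: had r2 ⇒ C
  [3] b2 r4: had r4 ⇒ H
  [4] b1 r7: no row ⇒ E
  [5] b0 r0: no row ⇒ E
  [6] b2 r2: had r4 ⇒ C
  [7] b1 r6: had r7 ⇒ C
  [8] b2 r8: had r2 ⇒ C
  [9] b0 r0: had r0 ⇒ H
  [10] b0 r0: had r0 ⇒ H
  [11] b0 r5: had r0 ⇒ C
  [12] b0 r6: had r5 ⇒ C
  [13] b2 r8: had r8 ⇒ H
  [14] b1 r7: had r6 ⇒ C
  [15] b0 r6: had r6 ⇒ H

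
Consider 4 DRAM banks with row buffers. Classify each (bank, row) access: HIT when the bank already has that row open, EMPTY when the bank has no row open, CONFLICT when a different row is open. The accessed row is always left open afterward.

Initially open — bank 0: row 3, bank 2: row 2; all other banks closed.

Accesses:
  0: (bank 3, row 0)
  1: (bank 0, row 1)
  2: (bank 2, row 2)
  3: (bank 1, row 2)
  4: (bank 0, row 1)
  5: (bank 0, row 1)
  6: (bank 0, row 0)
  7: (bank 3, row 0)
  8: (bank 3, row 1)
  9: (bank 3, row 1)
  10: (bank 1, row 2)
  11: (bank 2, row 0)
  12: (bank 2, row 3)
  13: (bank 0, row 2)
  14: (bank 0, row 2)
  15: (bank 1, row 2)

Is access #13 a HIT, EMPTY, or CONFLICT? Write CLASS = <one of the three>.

CLASS = CONFLICT

0: bank 3 row 0 — prev None → EMPTY
1: bank 0 row 1 — prev 3 → CONFLICT
2: bank 2 row 2 — prev 2 → HIT
3: bank 1 row 2 — prev None → EMPTY
4: bank 0 row 1 — prev 1 → HIT
5: bank 0 row 1 — prev 1 → HIT
6: bank 0 row 0 — prev 1 → CONFLICT
7: bank 3 row 0 — prev 0 → HIT
8: bank 3 row 1 — prev 0 → CONFLICT
9: bank 3 row 1 — prev 1 → HIT
10: bank 1 row 2 — prev 2 → HIT
11: bank 2 row 0 — prev 2 → CONFLICT
12: bank 2 row 3 — prev 0 → CONFLICT
13: bank 0 row 2 — prev 0 → CONFLICT
14: bank 0 row 2 — prev 2 → HIT
15: bank 1 row 2 — prev 2 → HIT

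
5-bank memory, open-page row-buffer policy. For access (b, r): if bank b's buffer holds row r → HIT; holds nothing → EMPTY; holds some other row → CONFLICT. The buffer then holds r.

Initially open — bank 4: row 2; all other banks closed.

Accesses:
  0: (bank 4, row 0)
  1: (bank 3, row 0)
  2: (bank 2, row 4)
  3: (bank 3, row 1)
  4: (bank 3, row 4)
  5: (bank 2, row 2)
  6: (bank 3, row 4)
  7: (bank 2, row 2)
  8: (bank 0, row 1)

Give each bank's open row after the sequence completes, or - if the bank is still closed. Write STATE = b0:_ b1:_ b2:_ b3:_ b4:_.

STATE = b0:1 b1:- b2:2 b3:4 b4:0

#0 (4,0) C  (was 2)
#1 (3,0) E
#2 (2,4) E
#3 (3,1) C  (was 0)
#4 (3,4) C  (was 1)
#5 (2,2) C  (was 4)
#6 (3,4) H  (was 4)
#7 (2,2) H  (was 2)
#8 (0,1) E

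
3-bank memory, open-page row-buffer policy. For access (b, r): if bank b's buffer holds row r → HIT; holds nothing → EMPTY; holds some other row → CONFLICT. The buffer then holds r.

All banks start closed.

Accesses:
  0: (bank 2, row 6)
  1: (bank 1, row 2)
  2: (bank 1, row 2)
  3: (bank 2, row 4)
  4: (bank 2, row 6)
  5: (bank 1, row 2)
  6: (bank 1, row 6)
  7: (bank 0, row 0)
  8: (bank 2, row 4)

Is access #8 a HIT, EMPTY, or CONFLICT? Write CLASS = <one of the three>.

CLASS = CONFLICT

  [0] b2 r6: no row ⇒ E
  [1] b1 r2: no row ⇒ E
  [2] b1 r2: had r2 ⇒ H
  [3] b2 r4: had r6 ⇒ C
  [4] b2 r6: had r4 ⇒ C
  [5] b1 r2: had r2 ⇒ H
  [6] b1 r6: had r2 ⇒ C
  [7] b0 r0: no row ⇒ E
  [8] b2 r4: had r6 ⇒ C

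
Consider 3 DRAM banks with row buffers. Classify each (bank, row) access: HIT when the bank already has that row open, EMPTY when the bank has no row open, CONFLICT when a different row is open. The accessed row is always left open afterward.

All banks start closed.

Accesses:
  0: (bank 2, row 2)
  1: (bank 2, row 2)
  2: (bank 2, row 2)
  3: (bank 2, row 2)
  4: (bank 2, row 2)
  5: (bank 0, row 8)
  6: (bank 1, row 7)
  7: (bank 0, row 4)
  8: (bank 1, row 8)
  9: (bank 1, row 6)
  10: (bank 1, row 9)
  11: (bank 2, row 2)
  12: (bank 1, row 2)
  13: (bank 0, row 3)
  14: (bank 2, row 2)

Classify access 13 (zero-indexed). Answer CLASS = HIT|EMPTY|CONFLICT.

CLASS = CONFLICT

step 0: bank2 None->2 [EMPTY]
step 1: bank2 2->2 [HIT]
step 2: bank2 2->2 [HIT]
step 3: bank2 2->2 [HIT]
step 4: bank2 2->2 [HIT]
step 5: bank0 None->8 [EMPTY]
step 6: bank1 None->7 [EMPTY]
step 7: bank0 8->4 [CONFLICT]
step 8: bank1 7->8 [CONFLICT]
step 9: bank1 8->6 [CONFLICT]
step 10: bank1 6->9 [CONFLICT]
step 11: bank2 2->2 [HIT]
step 12: bank1 9->2 [CONFLICT]
step 13: bank0 4->3 [CONFLICT]
step 14: bank2 2->2 [HIT]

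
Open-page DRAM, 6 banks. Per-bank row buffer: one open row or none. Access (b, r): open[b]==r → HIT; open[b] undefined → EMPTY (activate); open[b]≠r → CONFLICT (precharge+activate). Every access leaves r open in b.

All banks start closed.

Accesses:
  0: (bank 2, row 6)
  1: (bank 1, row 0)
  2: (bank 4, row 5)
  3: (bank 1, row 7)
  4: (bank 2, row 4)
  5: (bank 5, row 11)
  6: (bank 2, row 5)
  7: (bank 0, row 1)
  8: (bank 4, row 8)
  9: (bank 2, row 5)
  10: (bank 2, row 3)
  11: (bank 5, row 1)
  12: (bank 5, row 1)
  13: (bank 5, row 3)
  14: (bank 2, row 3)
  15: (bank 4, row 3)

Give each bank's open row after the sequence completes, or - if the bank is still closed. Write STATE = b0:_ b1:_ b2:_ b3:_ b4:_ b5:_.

STATE = b0:1 b1:7 b2:3 b3:- b4:3 b5:3

step 0: bank2 None->6 [EMPTY]
step 1: bank1 None->0 [EMPTY]
step 2: bank4 None->5 [EMPTY]
step 3: bank1 0->7 [CONFLICT]
step 4: bank2 6->4 [CONFLICT]
step 5: bank5 None->11 [EMPTY]
step 6: bank2 4->5 [CONFLICT]
step 7: bank0 None->1 [EMPTY]
step 8: bank4 5->8 [CONFLICT]
step 9: bank2 5->5 [HIT]
step 10: bank2 5->3 [CONFLICT]
step 11: bank5 11->1 [CONFLICT]
step 12: bank5 1->1 [HIT]
step 13: bank5 1->3 [CONFLICT]
step 14: bank2 3->3 [HIT]
step 15: bank4 8->3 [CONFLICT]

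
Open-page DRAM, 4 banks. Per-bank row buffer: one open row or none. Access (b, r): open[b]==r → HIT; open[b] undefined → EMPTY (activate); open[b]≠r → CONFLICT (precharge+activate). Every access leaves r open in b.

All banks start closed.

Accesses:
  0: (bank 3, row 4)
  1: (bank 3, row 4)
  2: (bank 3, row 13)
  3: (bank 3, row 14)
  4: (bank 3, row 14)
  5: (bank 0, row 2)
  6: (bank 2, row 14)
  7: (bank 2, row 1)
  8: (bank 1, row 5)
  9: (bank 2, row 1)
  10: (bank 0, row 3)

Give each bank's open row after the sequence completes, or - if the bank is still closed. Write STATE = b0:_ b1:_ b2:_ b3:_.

#0 (3,4) E
#1 (3,4) H  (was 4)
#2 (3,13) C  (was 4)
#3 (3,14) C  (was 13)
#4 (3,14) H  (was 14)
#5 (0,2) E
#6 (2,14) E
#7 (2,1) C  (was 14)
#8 (1,5) E
#9 (2,1) H  (was 1)
#10 (0,3) C  (was 2)

STATE = b0:3 b1:5 b2:1 b3:14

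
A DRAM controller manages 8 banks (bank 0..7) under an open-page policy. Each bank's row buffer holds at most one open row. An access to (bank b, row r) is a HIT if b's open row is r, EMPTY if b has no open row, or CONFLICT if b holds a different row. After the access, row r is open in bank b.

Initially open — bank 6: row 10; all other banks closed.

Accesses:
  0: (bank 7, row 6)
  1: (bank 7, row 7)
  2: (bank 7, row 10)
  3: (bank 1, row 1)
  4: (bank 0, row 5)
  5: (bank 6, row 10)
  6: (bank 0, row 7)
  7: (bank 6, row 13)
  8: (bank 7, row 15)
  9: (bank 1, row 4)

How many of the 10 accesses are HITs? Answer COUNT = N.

0: bank 7 row 6 — prev None → EMPTY
1: bank 7 row 7 — prev 6 → CONFLICT
2: bank 7 row 10 — prev 7 → CONFLICT
3: bank 1 row 1 — prev None → EMPTY
4: bank 0 row 5 — prev None → EMPTY
5: bank 6 row 10 — prev 10 → HIT
6: bank 0 row 7 — prev 5 → CONFLICT
7: bank 6 row 13 — prev 10 → CONFLICT
8: bank 7 row 15 — prev 10 → CONFLICT
9: bank 1 row 4 — prev 1 → CONFLICT

COUNT = 1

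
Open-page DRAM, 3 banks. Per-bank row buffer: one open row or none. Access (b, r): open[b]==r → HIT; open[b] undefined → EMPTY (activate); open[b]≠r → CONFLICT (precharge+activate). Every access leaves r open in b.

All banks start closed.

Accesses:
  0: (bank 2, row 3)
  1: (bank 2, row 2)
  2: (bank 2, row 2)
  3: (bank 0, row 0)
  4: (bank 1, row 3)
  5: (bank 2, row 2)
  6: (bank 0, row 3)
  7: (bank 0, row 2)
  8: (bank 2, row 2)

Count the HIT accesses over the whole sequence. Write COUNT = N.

COUNT = 3

0: bank 2 row 3 — prev None → EMPTY
1: bank 2 row 2 — prev 3 → CONFLICT
2: bank 2 row 2 — prev 2 → HIT
3: bank 0 row 0 — prev None → EMPTY
4: bank 1 row 3 — prev None → EMPTY
5: bank 2 row 2 — prev 2 → HIT
6: bank 0 row 3 — prev 0 → CONFLICT
7: bank 0 row 2 — prev 3 → CONFLICT
8: bank 2 row 2 — prev 2 → HIT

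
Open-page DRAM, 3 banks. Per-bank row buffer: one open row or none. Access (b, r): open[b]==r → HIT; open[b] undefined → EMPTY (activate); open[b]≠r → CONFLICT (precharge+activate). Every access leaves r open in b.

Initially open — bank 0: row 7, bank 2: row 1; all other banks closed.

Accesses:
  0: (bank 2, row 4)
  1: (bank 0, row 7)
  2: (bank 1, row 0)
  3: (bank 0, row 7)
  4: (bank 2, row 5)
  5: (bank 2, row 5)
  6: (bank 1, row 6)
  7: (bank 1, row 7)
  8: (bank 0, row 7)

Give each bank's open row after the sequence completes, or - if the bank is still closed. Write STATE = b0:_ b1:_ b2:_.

STATE = b0:7 b1:7 b2:5

step 0: bank2 1->4 [CONFLICT]
step 1: bank0 7->7 [HIT]
step 2: bank1 None->0 [EMPTY]
step 3: bank0 7->7 [HIT]
step 4: bank2 4->5 [CONFLICT]
step 5: bank2 5->5 [HIT]
step 6: bank1 0->6 [CONFLICT]
step 7: bank1 6->7 [CONFLICT]
step 8: bank0 7->7 [HIT]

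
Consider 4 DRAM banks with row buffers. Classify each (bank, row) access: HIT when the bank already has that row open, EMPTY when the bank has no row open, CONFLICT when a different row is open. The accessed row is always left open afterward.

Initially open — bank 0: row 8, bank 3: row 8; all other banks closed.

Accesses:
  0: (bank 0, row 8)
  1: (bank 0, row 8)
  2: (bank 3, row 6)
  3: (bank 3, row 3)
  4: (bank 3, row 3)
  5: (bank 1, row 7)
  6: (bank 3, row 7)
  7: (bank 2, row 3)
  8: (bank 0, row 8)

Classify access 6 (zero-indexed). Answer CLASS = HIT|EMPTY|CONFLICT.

CLASS = CONFLICT

  [0] b0 r8: had r8 ⇒ H
  [1] b0 r8: had r8 ⇒ H
  [2] b3 r6: had r8 ⇒ C
  [3] b3 r3: had r6 ⇒ C
  [4] b3 r3: had r3 ⇒ H
  [5] b1 r7: no row ⇒ E
  [6] b3 r7: had r3 ⇒ C
  [7] b2 r3: no row ⇒ E
  [8] b0 r8: had r8 ⇒ H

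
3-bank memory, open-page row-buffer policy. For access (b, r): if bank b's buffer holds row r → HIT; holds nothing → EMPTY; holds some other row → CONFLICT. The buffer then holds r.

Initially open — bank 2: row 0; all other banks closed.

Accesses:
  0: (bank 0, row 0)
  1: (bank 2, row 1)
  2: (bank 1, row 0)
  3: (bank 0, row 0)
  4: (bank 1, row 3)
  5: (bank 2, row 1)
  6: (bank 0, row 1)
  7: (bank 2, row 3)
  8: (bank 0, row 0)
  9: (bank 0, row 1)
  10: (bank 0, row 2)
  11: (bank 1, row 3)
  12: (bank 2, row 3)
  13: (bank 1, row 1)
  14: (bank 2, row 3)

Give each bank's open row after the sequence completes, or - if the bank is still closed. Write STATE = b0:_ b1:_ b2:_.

#0 (0,0) E
#1 (2,1) C  (was 0)
#2 (1,0) E
#3 (0,0) H  (was 0)
#4 (1,3) C  (was 0)
#5 (2,1) H  (was 1)
#6 (0,1) C  (was 0)
#7 (2,3) C  (was 1)
#8 (0,0) C  (was 1)
#9 (0,1) C  (was 0)
#10 (0,2) C  (was 1)
#11 (1,3) H  (was 3)
#12 (2,3) H  (was 3)
#13 (1,1) C  (was 3)
#14 (2,3) H  (was 3)

STATE = b0:2 b1:1 b2:3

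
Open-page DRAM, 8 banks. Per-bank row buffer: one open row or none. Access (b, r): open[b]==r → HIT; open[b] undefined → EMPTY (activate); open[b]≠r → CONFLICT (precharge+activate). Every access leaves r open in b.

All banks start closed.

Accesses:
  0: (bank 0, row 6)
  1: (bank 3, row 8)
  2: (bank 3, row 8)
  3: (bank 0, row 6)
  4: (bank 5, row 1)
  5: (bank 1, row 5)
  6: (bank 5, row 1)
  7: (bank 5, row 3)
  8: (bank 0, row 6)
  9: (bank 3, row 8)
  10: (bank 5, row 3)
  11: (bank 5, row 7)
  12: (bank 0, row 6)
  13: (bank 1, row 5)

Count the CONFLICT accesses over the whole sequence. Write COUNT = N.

COUNT = 2

0: bank 0 row 6 — prev None → EMPTY
1: bank 3 row 8 — prev None → EMPTY
2: bank 3 row 8 — prev 8 → HIT
3: bank 0 row 6 — prev 6 → HIT
4: bank 5 row 1 — prev None → EMPTY
5: bank 1 row 5 — prev None → EMPTY
6: bank 5 row 1 — prev 1 → HIT
7: bank 5 row 3 — prev 1 → CONFLICT
8: bank 0 row 6 — prev 6 → HIT
9: bank 3 row 8 — prev 8 → HIT
10: bank 5 row 3 — prev 3 → HIT
11: bank 5 row 7 — prev 3 → CONFLICT
12: bank 0 row 6 — prev 6 → HIT
13: bank 1 row 5 — prev 5 → HIT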